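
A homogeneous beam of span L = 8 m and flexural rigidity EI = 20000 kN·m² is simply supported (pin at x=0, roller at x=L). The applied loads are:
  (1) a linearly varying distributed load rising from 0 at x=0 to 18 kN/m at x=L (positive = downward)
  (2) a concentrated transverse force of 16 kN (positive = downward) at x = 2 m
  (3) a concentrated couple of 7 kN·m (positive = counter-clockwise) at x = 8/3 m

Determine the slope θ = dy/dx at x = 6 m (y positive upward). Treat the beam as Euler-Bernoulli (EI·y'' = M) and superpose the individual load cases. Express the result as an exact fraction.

Load 1 — triangular load w₀=18 kN/m (0→w₀ over full span):
  θ_1 = -w₀(7L⁴-30L²x²+15x⁴)/(360LEI) = -18·(7·8⁴-30·8²·6²+15·6⁴)/(360·8·20000) = 1313/200000 rad
Load 2 — point force P=16 kN at a=2 m (b=L-a=6):
  θ_2 = -Pa(2L²-6Lx+3x²+a²)/(6LEI)  [x>a] = -16·2·(2·8²-6·8·6+3·6²+2²)/(6·8·20000) = 1/625 rad
Load 3 — applied couple M₀=7 kN·m at a=8/3 m (b=L-a=16/3):
  θ_3 = (M₀x²/(2L)-M₀(x-a)+C₁)/EI  [x>a] with C₁=M₀(3b²-L²)/(6L)=28/9 = (7·6²/(2·8)-7·(6-(8/3))+(28/9))/20000 = -161/720000 rad
Superposition: θ = Σ θ_i = 28589/3600000 rad ≈ 0.007941 rad

θ(6) = 28589/3600000 rad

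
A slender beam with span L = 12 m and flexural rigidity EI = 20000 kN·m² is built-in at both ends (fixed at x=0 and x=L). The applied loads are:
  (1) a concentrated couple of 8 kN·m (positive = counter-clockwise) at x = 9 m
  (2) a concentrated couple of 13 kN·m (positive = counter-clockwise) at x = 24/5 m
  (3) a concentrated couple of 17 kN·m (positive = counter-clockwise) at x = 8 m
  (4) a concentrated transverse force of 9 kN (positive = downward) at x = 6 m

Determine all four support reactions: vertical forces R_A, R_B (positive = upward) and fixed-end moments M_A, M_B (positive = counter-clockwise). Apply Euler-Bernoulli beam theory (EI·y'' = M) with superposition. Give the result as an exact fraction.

R_A = 7829/900 kN, M_A = 1742/75 kN·m, R_B = 271/900 kN, M_B = -271/25 kN·m

Load 1 — applied couple M₀=8 kN·m at a=9 m (b=L-a=3):
  R_A = 6M₀ab/L³ = 6·8·9·3/12³ = 3/4 kN
  M_A = M₀b(2a-b)/L² = 8·3·(2·9-3)/12² = 5/2 kN·m
  R_B = -6M₀ab/L³ = -6·8·9·3/12³ = -3/4 kN
  M_B = M₀a(2b-a)/L² = 8·9·(2·3-9)/12² = -3/2 kN·m
Load 2 — applied couple M₀=13 kN·m at a=24/5 m (b=L-a=36/5):
  R_A = 6M₀ab/L³ = 6·13·(24/5)·(36/5)/12³ = 39/25 kN
  M_A = M₀b(2a-b)/L² = 13·(36/5)·(2·(24/5)-(36/5))/12² = 39/25 kN·m
  R_B = -6M₀ab/L³ = -6·13·(24/5)·(36/5)/12³ = -39/25 kN
  M_B = M₀a(2b-a)/L² = 13·(24/5)·(2·(36/5)-(24/5))/12² = 104/25 kN·m
Load 3 — applied couple M₀=17 kN·m at a=8 m (b=L-a=4):
  R_A = 6M₀ab/L³ = 6·17·8·4/12³ = 17/9 kN
  M_A = M₀b(2a-b)/L² = 17·4·(2·8-4)/12² = 17/3 kN·m
  R_B = -6M₀ab/L³ = -6·17·8·4/12³ = -17/9 kN
  M_B = M₀a(2b-a)/L² = 17·8·(2·4-8)/12² = 0 kN·m
Load 4 — point force P=9 kN at a=6 m (b=L-a=6):
  R_A = Pb²(3a+b)/L³ = 9·6²·(3·6+6)/12³ = 9/2 kN
  M_A = Pab²/L² = 9·6·6²/12² = 27/2 kN·m
  R_B = Pa²(a+3b)/L³ = 9·6²·(6+3·6)/12³ = 9/2 kN
  M_B = -Pa²b/L² = -9·6²·6/12² = -27/2 kN·m
Superposition: R_A = 7829/900 kN, M_A = 1742/75 kN·m, R_B = 271/900 kN, M_B = -271/25 kN·m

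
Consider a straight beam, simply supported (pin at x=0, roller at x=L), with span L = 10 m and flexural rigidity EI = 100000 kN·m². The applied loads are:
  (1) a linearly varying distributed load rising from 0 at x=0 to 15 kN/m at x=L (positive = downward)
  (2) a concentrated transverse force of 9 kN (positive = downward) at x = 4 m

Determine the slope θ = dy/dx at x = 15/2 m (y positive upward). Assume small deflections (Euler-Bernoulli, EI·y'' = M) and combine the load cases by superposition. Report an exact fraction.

θ(15/2) = 970961/384000000 rad

Load 1 — triangular load w₀=15 kN/m (0→w₀ over full span):
  θ_1 = -w₀(7L⁴-30L²x²+15x⁴)/(360LEI) = -15·(7·10⁴-30·10²·(15/2)²+15·(15/2)⁴)/(360·10·100000) = 1313/614400 rad
Load 2 — point force P=9 kN at a=4 m (b=L-a=6):
  θ_2 = -Pa(2L²-6Lx+3x²+a²)/(6LEI)  [x>a] = -9·4·(2·10²-6·10·(15/2)+3·(15/2)²+4²)/(6·10·100000) = 783/2000000 rad
Superposition: θ = Σ θ_i = 970961/384000000 rad ≈ 0.002529 rad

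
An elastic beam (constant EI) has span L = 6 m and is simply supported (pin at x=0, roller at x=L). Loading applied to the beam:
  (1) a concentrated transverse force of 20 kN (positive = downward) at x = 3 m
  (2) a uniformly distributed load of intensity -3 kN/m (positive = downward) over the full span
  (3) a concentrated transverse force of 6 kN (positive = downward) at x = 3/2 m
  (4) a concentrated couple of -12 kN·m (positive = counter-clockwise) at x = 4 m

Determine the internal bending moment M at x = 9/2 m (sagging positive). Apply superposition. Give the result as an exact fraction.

Load 1 — point force P=20 kN at a=3 m (b=L-a=3):
  M_1 = Pa(L-x)/L  [x>a] = 20·3·(6-(9/2))/6 = 15 kN·m
Load 2 — uniform load w=-3 kN/m over full span:
  M_2 = wx(L-x)/2 = (-3)·(9/2)·(6-(9/2))/2 = -81/8 kN·m
Load 3 — point force P=6 kN at a=3/2 m (b=L-a=9/2):
  M_3 = Pa(L-x)/L  [x>a] = 6·(3/2)·(6-(9/2))/6 = 9/4 kN·m
Load 4 — applied couple M₀=-12 kN·m at a=4 m (b=L-a=2):
  M_4 = M₀x/L - M₀  [x>a] = (-12)·(9/2)/6 - (-12) = 3 kN·m
Superposition: M = Σ M_i = 81/8 kN·m ≈ 10.125000 kN·m

M(9/2) = 81/8 kN·m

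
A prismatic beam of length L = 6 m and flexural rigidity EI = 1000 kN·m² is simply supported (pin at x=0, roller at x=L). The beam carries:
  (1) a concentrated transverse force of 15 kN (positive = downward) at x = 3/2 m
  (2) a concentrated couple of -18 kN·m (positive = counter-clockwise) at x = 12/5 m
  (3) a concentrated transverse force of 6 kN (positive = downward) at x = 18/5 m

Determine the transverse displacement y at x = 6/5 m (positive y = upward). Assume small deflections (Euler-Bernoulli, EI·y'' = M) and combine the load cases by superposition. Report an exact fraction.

Load 1 — point force P=15 kN at a=3/2 m (b=L-a=9/2):
  y_1 = -Pbx(L²-b²-x²)/(6LEI)  [x≤a] = -15·(9/2)·(6/5)·(6²-(9/2)²-(6/5)²)/(6·6·1000) = -12879/400000 m
Load 2 — applied couple M₀=-18 kN·m at a=12/5 m (b=L-a=18/5):
  y_2 = (M₀x³/(6L)+C₁x)/EI  [x≤a] with C₁=M₀(3b²-L²)/(6L)=-36/25 = ((-18)·(6/5)³/(6·6)+(-36/25)·(6/5))/1000 = -81/31250 m
Load 3 — point force P=6 kN at a=18/5 m (b=L-a=12/5):
  y_3 = -Pbx(L²-b²-x²)/(6LEI)  [x≤a] = -6·(12/5)·(6/5)·(6²-(12/5)²-(6/5)²)/(6·6·1000) = -216/15625 m
Superposition: y = Σ y_i = -97227/2000000 m ≈ -0.048613 m

y(6/5) = -97227/2000000 m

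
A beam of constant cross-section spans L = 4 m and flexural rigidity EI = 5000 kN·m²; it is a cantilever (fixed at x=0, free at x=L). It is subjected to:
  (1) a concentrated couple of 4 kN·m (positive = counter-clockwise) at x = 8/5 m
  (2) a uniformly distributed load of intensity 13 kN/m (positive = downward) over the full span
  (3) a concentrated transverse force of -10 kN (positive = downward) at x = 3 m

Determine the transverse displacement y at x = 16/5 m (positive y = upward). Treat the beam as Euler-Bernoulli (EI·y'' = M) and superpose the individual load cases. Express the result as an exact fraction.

Load 1 — applied couple M₀=4 kN·m at a=8/5 m (b=L-a=12/5):
  y_1 = M₀a(2x-a)/(2EI)  [x>a] = 4·(8/5)·(2·(16/5)-(8/5))/(2·5000) = 48/15625 m
Load 2 — uniform load w=13 kN/m over full span:
  y_2 = -wx²(x²-4Lx+6L²)/(24EI) = -13·(16/5)²·((16/5)²-4·4·(16/5)+6·4²)/(24·5000) = -71552/1171875 m
Load 3 — point force P=-10 kN at a=3 m (b=L-a=1):
  y_3 = -Pa²(3x-a)/(6EI)  [x>a] = -(-10)·3²·(3·(16/5)-3)/(6·5000) = 99/5000 m
Superposition: y = Σ y_i = -357991/9375000 m ≈ -0.038186 m

y(16/5) = -357991/9375000 m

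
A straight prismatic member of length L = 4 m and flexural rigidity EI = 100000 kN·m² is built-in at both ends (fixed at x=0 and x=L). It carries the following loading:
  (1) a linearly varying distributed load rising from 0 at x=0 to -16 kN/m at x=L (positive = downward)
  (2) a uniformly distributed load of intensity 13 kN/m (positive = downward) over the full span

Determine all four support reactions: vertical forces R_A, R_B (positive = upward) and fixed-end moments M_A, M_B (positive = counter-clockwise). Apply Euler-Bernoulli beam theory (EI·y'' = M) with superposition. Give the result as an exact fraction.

R_A = 82/5 kN, M_A = 44/5 kN·m, R_B = 18/5 kN, M_B = -68/15 kN·m

Load 1 — triangular load w₀=-16 kN/m (0→w₀ over full span):
  R_A = 3w₀L/20 = 3·(-16)·4/20 = -48/5 kN
  M_A = w₀L²/30 = (-16)·4²/30 = -128/15 kN·m
  R_B = 7w₀L/20 = 7·(-16)·4/20 = -112/5 kN
  M_B = -w₀L²/20 = -(-16)·4²/20 = 64/5 kN·m
Load 2 — uniform load w=13 kN/m over full span:
  R_A = wL/2 = 13·4/2 = 26 kN
  M_A = wL²/12 = 13·4²/12 = 52/3 kN·m
  R_B = wL/2 = 13·4/2 = 26 kN
  M_B = -wL²/12 = -13·4²/12 = -52/3 kN·m
Superposition: R_A = 82/5 kN, M_A = 44/5 kN·m, R_B = 18/5 kN, M_B = -68/15 kN·m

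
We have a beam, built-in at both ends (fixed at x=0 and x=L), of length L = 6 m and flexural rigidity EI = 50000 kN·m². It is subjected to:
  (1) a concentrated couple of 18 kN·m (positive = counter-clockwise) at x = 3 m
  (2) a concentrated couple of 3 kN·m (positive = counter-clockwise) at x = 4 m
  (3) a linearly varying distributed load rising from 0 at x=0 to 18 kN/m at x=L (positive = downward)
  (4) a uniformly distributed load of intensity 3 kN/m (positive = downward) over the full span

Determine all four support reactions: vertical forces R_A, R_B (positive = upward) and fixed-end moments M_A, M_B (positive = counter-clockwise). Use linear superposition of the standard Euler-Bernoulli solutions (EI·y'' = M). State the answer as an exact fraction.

Load 1 — applied couple M₀=18 kN·m at a=3 m (b=L-a=3):
  R_A = 6M₀ab/L³ = 6·18·3·3/6³ = 9/2 kN
  M_A = M₀b(2a-b)/L² = 18·3·(2·3-3)/6² = 9/2 kN·m
  R_B = -6M₀ab/L³ = -6·18·3·3/6³ = -9/2 kN
  M_B = M₀a(2b-a)/L² = 18·3·(2·3-3)/6² = 9/2 kN·m
Load 2 — applied couple M₀=3 kN·m at a=4 m (b=L-a=2):
  R_A = 6M₀ab/L³ = 6·3·4·2/6³ = 2/3 kN
  M_A = M₀b(2a-b)/L² = 3·2·(2·4-2)/6² = 1 kN·m
  R_B = -6M₀ab/L³ = -6·3·4·2/6³ = -2/3 kN
  M_B = M₀a(2b-a)/L² = 3·4·(2·2-4)/6² = 0 kN·m
Load 3 — triangular load w₀=18 kN/m (0→w₀ over full span):
  R_A = 3w₀L/20 = 3·18·6/20 = 81/5 kN
  M_A = w₀L²/30 = 18·6²/30 = 108/5 kN·m
  R_B = 7w₀L/20 = 7·18·6/20 = 189/5 kN
  M_B = -w₀L²/20 = -18·6²/20 = -162/5 kN·m
Load 4 — uniform load w=3 kN/m over full span:
  R_A = wL/2 = 3·6/2 = 9 kN
  M_A = wL²/12 = 3·6²/12 = 9 kN·m
  R_B = wL/2 = 3·6/2 = 9 kN
  M_B = -wL²/12 = -3·6²/12 = -9 kN·m
Superposition: R_A = 911/30 kN, M_A = 361/10 kN·m, R_B = 1249/30 kN, M_B = -369/10 kN·m

R_A = 911/30 kN, M_A = 361/10 kN·m, R_B = 1249/30 kN, M_B = -369/10 kN·m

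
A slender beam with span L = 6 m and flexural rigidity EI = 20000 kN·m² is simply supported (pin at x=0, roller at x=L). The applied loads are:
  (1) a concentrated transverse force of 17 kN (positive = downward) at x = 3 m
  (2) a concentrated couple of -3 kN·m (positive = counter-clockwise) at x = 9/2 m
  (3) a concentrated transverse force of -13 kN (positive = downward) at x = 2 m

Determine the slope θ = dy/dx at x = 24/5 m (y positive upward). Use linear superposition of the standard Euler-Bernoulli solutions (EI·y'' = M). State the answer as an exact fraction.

Load 1 — point force P=17 kN at a=3 m (b=L-a=3):
  θ_1 = -Pa(2L²-6Lx+3x²+a²)/(6LEI)  [x>a] = -17·3·(2·6²-6·6·(24/5)+3·(24/5)²+3²)/(6·6·20000) = 3213/2000000 rad
Load 2 — applied couple M₀=-3 kN·m at a=9/2 m (b=L-a=3/2):
  θ_2 = (M₀x²/(2L)-M₀(x-a)+C₁)/EI  [x>a] with C₁=M₀(3b²-L²)/(6L)=39/16 = ((-3)·(24/5)²/(2·6)-(-3)·((24/5)-(9/2))+(39/16))/20000 = -969/8000000 rad
Load 3 — point force P=-13 kN at a=2 m (b=L-a=4):
  θ_3 = -Pa(2L²-6Lx+3x²+a²)/(6LEI)  [x>a] = -(-13)·2·(2·6²-6·6·(24/5)+3·(24/5)²+2²)/(6·6·20000) = -2249/2250000 rad
Superposition: θ = Σ θ_i = 34979/72000000 rad ≈ 0.000486 rad

θ(24/5) = 34979/72000000 rad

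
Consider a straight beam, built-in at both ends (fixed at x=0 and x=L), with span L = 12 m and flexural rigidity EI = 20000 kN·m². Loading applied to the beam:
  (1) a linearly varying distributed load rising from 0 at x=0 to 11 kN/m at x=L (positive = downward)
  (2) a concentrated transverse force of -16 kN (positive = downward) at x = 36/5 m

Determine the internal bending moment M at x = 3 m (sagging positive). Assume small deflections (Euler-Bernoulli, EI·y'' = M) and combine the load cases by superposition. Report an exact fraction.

M(3) = 4011/1000 kN·m

Load 1 — triangular load w₀=11 kN/m (0→w₀ over full span):
  M_1 = 3w₀Lx/20 - w₀L²/30 - w₀x³/(6L) = 3·11·12·3/20 - 11·12²/30 - 11·3³/(6·12) = 99/40 kN·m
Load 2 — point force P=-16 kN at a=36/5 m (b=L-a=24/5):
  M_2 = Pb²(3a+b)x/L³ - Pab²/L²  [x≤a] = (-16)·(24/5)²·(3·(36/5)+(24/5))·3/12³ - (-16)·(36/5)·(24/5)²/12² = 192/125 kN·m
Superposition: M = Σ M_i = 4011/1000 kN·m ≈ 4.011000 kN·m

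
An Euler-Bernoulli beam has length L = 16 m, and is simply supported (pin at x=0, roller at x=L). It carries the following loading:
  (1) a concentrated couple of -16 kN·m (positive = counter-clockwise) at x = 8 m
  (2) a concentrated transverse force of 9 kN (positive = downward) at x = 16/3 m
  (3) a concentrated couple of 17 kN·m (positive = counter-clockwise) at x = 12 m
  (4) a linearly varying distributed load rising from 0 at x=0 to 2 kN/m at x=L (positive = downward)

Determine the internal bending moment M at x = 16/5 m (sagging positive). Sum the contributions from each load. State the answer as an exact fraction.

M(16/5) = 4473/125 kN·m

Load 1 — applied couple M₀=-16 kN·m at a=8 m (b=L-a=8):
  M_1 = M₀x/L  [x≤a] = (-16)·(16/5)/16 = -16/5 kN·m
Load 2 — point force P=9 kN at a=16/3 m (b=L-a=32/3):
  M_2 = Pbx/L  [x≤a] = 9·(32/3)·(16/5)/16 = 96/5 kN·m
Load 3 — applied couple M₀=17 kN·m at a=12 m (b=L-a=4):
  M_3 = M₀x/L  [x≤a] = 17·(16/5)/16 = 17/5 kN·m
Load 4 — triangular load w₀=2 kN/m (0→w₀ over full span):
  M_4 = w₀Lx/6 - w₀x³/(6L) = 2·16·(16/5)/6 - 2·(16/5)³/(6·16) = 2048/125 kN·m
Superposition: M = Σ M_i = 4473/125 kN·m ≈ 35.784000 kN·m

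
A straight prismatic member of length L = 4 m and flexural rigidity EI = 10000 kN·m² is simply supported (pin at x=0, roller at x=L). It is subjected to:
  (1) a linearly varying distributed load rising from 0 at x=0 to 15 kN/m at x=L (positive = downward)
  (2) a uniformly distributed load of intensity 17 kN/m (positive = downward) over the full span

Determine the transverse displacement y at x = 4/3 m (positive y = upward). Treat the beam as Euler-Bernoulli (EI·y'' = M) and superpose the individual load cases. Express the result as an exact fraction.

y(4/3) = -356/50625 m

Load 1 — triangular load w₀=15 kN/m (0→w₀ over full span):
  y_1 = -w₀x(7L⁴-10L²x²+3x⁴)/(360LEI) = -15·(4/3)·(7·4⁴-10·4²·(4/3)²+3·(4/3)⁴)/(360·4·10000) = -64/30375 m
Load 2 — uniform load w=17 kN/m over full span:
  y_2 = -wx(L³-2Lx²+x³)/(24EI) = -17·(4/3)·(4³-2·4·(4/3)²+(4/3)³)/(24·10000) = -748/151875 m
Superposition: y = Σ y_i = -356/50625 m ≈ -0.007032 m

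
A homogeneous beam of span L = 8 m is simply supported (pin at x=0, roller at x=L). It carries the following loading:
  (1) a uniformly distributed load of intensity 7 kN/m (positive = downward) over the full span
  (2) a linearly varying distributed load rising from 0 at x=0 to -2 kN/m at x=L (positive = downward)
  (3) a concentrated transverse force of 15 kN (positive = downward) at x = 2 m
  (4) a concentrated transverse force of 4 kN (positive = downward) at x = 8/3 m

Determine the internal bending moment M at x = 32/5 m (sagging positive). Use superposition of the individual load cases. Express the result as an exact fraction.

M(32/5) = 14186/375 kN·m

Load 1 — uniform load w=7 kN/m over full span:
  M_1 = wx(L-x)/2 = 7·(32/5)·(8-(32/5))/2 = 896/25 kN·m
Load 2 — triangular load w₀=-2 kN/m (0→w₀ over full span):
  M_2 = w₀Lx/6 - w₀x³/(6L) = (-2)·8·(32/5)/6 - (-2)·(32/5)³/(6·8) = -768/125 kN·m
Load 3 — point force P=15 kN at a=2 m (b=L-a=6):
  M_3 = Pa(L-x)/L  [x>a] = 15·2·(8-(32/5))/8 = 6 kN·m
Load 4 — point force P=4 kN at a=8/3 m (b=L-a=16/3):
  M_4 = Pa(L-x)/L  [x>a] = 4·(8/3)·(8-(32/5))/8 = 32/15 kN·m
Superposition: M = Σ M_i = 14186/375 kN·m ≈ 37.829333 kN·m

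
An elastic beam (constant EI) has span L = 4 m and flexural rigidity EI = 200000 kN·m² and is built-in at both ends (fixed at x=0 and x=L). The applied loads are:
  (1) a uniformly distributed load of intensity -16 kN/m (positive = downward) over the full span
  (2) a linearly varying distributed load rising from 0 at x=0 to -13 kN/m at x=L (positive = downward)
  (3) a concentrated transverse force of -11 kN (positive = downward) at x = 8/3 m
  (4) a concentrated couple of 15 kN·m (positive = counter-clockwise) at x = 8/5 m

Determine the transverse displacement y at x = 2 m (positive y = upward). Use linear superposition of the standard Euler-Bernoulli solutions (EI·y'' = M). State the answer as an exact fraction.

Load 1 — uniform load w=-16 kN/m over full span:
  y_1 = -wx²(L-x)²/(24EI) = -(-16)·2²·(4-2)²/(24·200000) = 1/18750 m
Load 2 — triangular load w₀=-13 kN/m (0→w₀ over full span):
  y_2 = -w₀x²(L-x)²(x+2L)/(120LEI) = -(-13)·2²·(4-2)²·(2+2·4)/(120·4·200000) = 13/600000 m
Load 3 — point force P=-11 kN at a=8/3 m (b=L-a=4/3):
  y_3 = -Pb²x²(3aL-(3a+b)x)/(6L³EI)  [x≤a] = -(-11)·(4/3)²·2²·(3·(8/3)·4-(3·(8/3)+(4/3))·2)/(6·4³·200000) = 11/810000 m
Load 4 — applied couple M₀=15 kN·m at a=8/5 m (b=L-a=12/5):
  y_4 = (R_Ax³/6 - M_Ax²/2 - M₀(x-a)²/2)/EI  [x>a] with R_A=27/5, M_A=9/5 = ((27/5)·2³/6 - (9/5)·2²/2 - 15·(2-(8/5))²/2)/200000 = 3/250000 m
Superposition: y = Σ y_i = 8147/81000000 m ≈ 0.000101 m

y(2) = 8147/81000000 m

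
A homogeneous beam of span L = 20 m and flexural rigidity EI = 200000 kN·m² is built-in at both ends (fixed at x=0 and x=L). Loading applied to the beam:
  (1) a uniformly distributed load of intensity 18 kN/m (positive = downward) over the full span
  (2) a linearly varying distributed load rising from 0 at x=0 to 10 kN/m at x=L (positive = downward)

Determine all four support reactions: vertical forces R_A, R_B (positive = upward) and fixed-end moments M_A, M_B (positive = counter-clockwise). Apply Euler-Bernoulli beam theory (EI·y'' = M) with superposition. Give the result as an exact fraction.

Load 1 — uniform load w=18 kN/m over full span:
  R_A = wL/2 = 18·20/2 = 180 kN
  M_A = wL²/12 = 18·20²/12 = 600 kN·m
  R_B = wL/2 = 18·20/2 = 180 kN
  M_B = -wL²/12 = -18·20²/12 = -600 kN·m
Load 2 — triangular load w₀=10 kN/m (0→w₀ over full span):
  R_A = 3w₀L/20 = 3·10·20/20 = 30 kN
  M_A = w₀L²/30 = 10·20²/30 = 400/3 kN·m
  R_B = 7w₀L/20 = 7·10·20/20 = 70 kN
  M_B = -w₀L²/20 = -10·20²/20 = -200 kN·m
Superposition: R_A = 210 kN, M_A = 2200/3 kN·m, R_B = 250 kN, M_B = -800 kN·m

R_A = 210 kN, M_A = 2200/3 kN·m, R_B = 250 kN, M_B = -800 kN·m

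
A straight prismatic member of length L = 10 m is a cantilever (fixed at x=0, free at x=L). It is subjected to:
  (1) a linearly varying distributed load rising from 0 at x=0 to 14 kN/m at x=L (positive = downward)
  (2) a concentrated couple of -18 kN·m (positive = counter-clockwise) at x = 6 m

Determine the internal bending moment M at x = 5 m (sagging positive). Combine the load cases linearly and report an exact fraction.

M(5) = -983/6 kN·m

Load 1 — triangular load w₀=14 kN/m (0→w₀ over full span):
  M_1 = w₀Lx/2 - w₀L²/3 - w₀x³/(6L) = 14·10·5/2 - 14·10²/3 - 14·5³/(6·10) = -875/6 kN·m
Load 2 — applied couple M₀=-18 kN·m at a=6 m (b=L-a=4):
  M_2 = M₀  [x≤a] = (-18) = -18 kN·m
Superposition: M = Σ M_i = -983/6 kN·m ≈ -163.833333 kN·m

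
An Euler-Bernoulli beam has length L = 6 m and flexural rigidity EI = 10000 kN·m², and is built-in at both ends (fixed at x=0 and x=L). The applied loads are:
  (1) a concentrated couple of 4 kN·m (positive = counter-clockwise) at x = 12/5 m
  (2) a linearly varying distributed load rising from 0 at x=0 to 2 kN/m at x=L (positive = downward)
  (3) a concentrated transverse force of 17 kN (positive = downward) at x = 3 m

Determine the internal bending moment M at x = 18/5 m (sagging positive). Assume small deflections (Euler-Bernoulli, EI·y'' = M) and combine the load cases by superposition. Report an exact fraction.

M(18/5) = 4057/500 kN·m

Load 1 — applied couple M₀=4 kN·m at a=12/5 m (b=L-a=18/5):
  M_1 = R_Ax - M_A - M₀  [x>a] with R_A=24/25, M_A=12/25 = (24/25)·(18/5) - (12/25) - 4 = -128/125 kN·m
Load 2 — triangular load w₀=2 kN/m (0→w₀ over full span):
  M_2 = 3w₀Lx/20 - w₀L²/30 - w₀x³/(6L) = 3·2·6·(18/5)/20 - 2·6²/30 - 2·(18/5)³/(6·6) = 186/125 kN·m
Load 3 — point force P=17 kN at a=3 m (b=L-a=3):
  M_3 = Pa²(a+3b)(L-x)/L³ - Pa²b/L²  [x>a] = 17·3²·(3+3·3)·(6-(18/5))/6³ - 17·3²·3/6² = 153/20 kN·m
Superposition: M = Σ M_i = 4057/500 kN·m ≈ 8.114000 kN·m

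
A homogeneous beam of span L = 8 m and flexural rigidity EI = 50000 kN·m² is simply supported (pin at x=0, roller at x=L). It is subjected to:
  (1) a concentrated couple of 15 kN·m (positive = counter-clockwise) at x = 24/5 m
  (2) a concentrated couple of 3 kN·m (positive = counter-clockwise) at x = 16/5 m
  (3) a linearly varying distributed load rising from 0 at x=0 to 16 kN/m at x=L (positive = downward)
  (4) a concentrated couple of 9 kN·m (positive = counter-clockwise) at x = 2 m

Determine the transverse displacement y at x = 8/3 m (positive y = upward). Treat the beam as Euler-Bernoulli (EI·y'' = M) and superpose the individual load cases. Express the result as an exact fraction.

y(8/3) = -1621147/227812500 m

Load 1 — applied couple M₀=15 kN·m at a=24/5 m (b=L-a=16/5):
  y_1 = (M₀x³/(6L)+C₁x)/EI  [x≤a] with C₁=M₀(3b²-L²)/(6L)=-52/5 = (15·(8/3)³/(6·8)+(-52/5)·(8/3))/50000 = -184/421875 m
Load 2 — applied couple M₀=3 kN·m at a=16/5 m (b=L-a=24/5):
  y_2 = (M₀x³/(6L)+C₁x)/EI  [x≤a] with C₁=M₀(3b²-L²)/(6L)=8/25 = (3·(8/3)³/(6·8)+(8/25)·(8/3))/50000 = 86/2109375 m
Load 3 — triangular load w₀=16 kN/m (0→w₀ over full span):
  y_3 = -w₀x(7L⁴-10L²x²+3x⁴)/(360LEI) = -16·(8/3)·(7·8⁴-10·8²·(8/3)²+3·(8/3)⁴)/(360·8·50000) = -16384/2278125 m
Load 4 — applied couple M₀=9 kN·m at a=2 m (b=L-a=6):
  y_4 = (M₀x³/(6L)-M₀(x-a)²/2+C₁x)/EI  [x>a] with C₁=M₀(3b²-L²)/(6L)=33/4 = (9·(8/3)³/(6·8)-9·((8/3)-2)²/2+(33/4)·(8/3))/50000 = 53/112500 m
Superposition: y = Σ y_i = -1621147/227812500 m ≈ -0.007116 m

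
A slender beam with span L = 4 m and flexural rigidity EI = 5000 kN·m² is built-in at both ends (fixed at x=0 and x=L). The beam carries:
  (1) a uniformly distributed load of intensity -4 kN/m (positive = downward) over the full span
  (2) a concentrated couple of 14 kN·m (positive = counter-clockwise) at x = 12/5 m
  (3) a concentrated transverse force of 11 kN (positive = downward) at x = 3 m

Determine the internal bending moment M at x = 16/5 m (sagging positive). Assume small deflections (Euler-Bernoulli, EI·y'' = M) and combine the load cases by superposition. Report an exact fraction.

Load 1 — uniform load w=-4 kN/m over full span:
  M_1 = wLx/2 - wL²/12 - wx²/2 = (-4)·4·(16/5)/2 - (-4)·4²/12 - (-4)·(16/5)²/2 = 16/75 kN·m
Load 2 — applied couple M₀=14 kN·m at a=12/5 m (b=L-a=8/5):
  M_2 = R_Ax - M_A - M₀  [x>a] with R_A=126/25, M_A=112/25 = (126/25)·(16/5) - (112/25) - 14 = -294/125 kN·m
Load 3 — point force P=11 kN at a=3 m (b=L-a=1):
  M_3 = Pa²(a+3b)(L-x)/L³ - Pa²b/L²  [x>a] = 11·3²·(3+3·1)·(4-(16/5))/4³ - 11·3²·1/4² = 99/80 kN·m
Superposition: M = Σ M_i = -5407/6000 kN·m ≈ -0.901167 kN·m

M(16/5) = -5407/6000 kN·m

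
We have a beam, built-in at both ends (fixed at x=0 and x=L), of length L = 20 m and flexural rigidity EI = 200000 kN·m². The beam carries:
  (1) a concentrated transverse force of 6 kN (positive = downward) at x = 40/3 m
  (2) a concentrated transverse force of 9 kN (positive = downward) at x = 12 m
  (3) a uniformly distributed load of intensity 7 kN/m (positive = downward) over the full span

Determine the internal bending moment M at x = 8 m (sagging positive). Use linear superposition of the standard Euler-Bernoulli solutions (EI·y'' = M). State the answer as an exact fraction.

Load 1 — point force P=6 kN at a=40/3 m (b=L-a=20/3):
  M_1 = Pb²(3a+b)x/L³ - Pab²/L²  [x≤a] = 6·(20/3)²·(3·(40/3)+(20/3))·8/20³ - 6·(40/3)·(20/3)²/20² = 32/9 kN·m
Load 2 — point force P=9 kN at a=12 m (b=L-a=8):
  M_2 = Pb²(3a+b)x/L³ - Pab²/L²  [x≤a] = 9·8²·(3·12+8)·8/20³ - 9·12·8²/20² = 1008/125 kN·m
Load 3 — uniform load w=7 kN/m over full span:
  M_3 = wLx/2 - wL²/12 - wx²/2 = 7·20·8/2 - 7·20²/12 - 7·8²/2 = 308/3 kN·m
Superposition: M = Σ M_i = 128572/1125 kN·m ≈ 114.286222 kN·m

M(8) = 128572/1125 kN·m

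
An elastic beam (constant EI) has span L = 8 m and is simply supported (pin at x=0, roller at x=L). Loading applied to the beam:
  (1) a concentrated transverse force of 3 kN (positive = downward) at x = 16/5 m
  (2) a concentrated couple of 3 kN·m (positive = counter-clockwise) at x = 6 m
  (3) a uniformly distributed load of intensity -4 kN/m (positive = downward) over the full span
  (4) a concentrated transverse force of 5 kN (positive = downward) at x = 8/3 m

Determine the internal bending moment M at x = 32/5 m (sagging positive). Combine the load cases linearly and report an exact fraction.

M(32/5) = -1237/75 kN·m

Load 1 — point force P=3 kN at a=16/5 m (b=L-a=24/5):
  M_1 = Pa(L-x)/L  [x>a] = 3·(16/5)·(8-(32/5))/8 = 48/25 kN·m
Load 2 — applied couple M₀=3 kN·m at a=6 m (b=L-a=2):
  M_2 = M₀x/L - M₀  [x>a] = 3·(32/5)/8 - 3 = -3/5 kN·m
Load 3 — uniform load w=-4 kN/m over full span:
  M_3 = wx(L-x)/2 = (-4)·(32/5)·(8-(32/5))/2 = -512/25 kN·m
Load 4 — point force P=5 kN at a=8/3 m (b=L-a=16/3):
  M_4 = Pa(L-x)/L  [x>a] = 5·(8/3)·(8-(32/5))/8 = 8/3 kN·m
Superposition: M = Σ M_i = -1237/75 kN·m ≈ -16.493333 kN·m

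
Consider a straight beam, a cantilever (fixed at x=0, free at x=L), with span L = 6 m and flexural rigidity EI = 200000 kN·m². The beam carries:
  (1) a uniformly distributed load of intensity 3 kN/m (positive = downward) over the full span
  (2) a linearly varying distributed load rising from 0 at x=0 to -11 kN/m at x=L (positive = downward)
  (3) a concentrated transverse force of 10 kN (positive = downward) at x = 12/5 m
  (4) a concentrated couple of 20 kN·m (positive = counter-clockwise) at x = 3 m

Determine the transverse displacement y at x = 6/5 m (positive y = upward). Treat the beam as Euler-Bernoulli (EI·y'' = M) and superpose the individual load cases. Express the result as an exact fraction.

Load 1 — uniform load w=3 kN/m over full span:
  y_1 = -wx²(x²-4Lx+6L²)/(24EI) = -3·(6/5)²·((6/5)²-4·6·(6/5)+6·6²)/(24·200000) = -10611/62500000 m
Load 2 — triangular load w₀=-11 kN/m (0→w₀ over full span):
  y_2 = (w₀Lx³/12-w₀L²x²/6-w₀x⁵/(120L))/EI = ((-11)·6·(6/5)³/12-(-11)·6²·(6/5)²/6-(-11)·(6/5)⁵/(120·6))/200000 = 668547/1562500000 m
Load 3 — point force P=10 kN at a=12/5 m (b=L-a=18/5):
  y_3 = -Px²(3a-x)/(6EI)  [x≤a] = -10·(6/5)²·(3·(12/5)-(6/5))/(6·200000) = -9/125000 m
Load 4 — applied couple M₀=20 kN·m at a=3 m (b=L-a=3):
  y_4 = M₀x²/(2EI)  [x≤a] = 20·(6/5)²/(2·200000) = 9/125000 m
Superposition: y = Σ y_i = 50409/195312500 m ≈ 0.000258 m

y(6/5) = 50409/195312500 m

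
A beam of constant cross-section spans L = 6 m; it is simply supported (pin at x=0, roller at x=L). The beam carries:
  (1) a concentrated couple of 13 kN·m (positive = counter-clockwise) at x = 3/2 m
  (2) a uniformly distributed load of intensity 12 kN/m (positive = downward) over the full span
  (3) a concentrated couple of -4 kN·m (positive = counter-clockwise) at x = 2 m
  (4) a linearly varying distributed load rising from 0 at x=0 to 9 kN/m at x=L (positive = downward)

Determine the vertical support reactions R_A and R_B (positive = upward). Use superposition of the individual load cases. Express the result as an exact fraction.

R_A = 93/2 kN, R_B = 105/2 kN

Load 1 — applied couple M₀=13 kN·m at a=3/2 m (b=L-a=9/2):
  R_A = M₀/L = 13/6 kN
  R_B = -M₀/L = -13/6 kN
Load 2 — uniform load w=12 kN/m over full span:
  R_A = wL/2 = 12·6/2 = 36 kN
  R_B = wL/2 = 12·6/2 = 36 kN
Load 3 — applied couple M₀=-4 kN·m at a=2 m (b=L-a=4):
  R_A = M₀/L = (-4)/6 = -2/3 kN
  R_B = -M₀/L = -(-4)/6 = 2/3 kN
Load 4 — triangular load w₀=9 kN/m (0→w₀ over full span):
  R_A = w₀L/6 = 9·6/6 = 9 kN
  R_B = w₀L/3 = 9·6/3 = 18 kN
Superposition: R_A = 93/2 kN, R_B = 105/2 kN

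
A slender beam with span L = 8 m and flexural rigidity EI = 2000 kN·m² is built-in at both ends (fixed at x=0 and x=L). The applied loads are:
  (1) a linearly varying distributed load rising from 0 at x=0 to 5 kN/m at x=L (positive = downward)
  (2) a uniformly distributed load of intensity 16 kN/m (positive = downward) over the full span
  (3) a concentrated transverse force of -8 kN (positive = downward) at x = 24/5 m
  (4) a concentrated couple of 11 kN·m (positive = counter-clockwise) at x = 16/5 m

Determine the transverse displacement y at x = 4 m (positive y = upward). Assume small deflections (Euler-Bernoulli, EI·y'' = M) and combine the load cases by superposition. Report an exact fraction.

Load 1 — triangular load w₀=5 kN/m (0→w₀ over full span):
  y_1 = -w₀x²(L-x)²(x+2L)/(120LEI) = -5·4²·(8-4)²·(4+2·8)/(120·8·2000) = -1/75 m
Load 2 — uniform load w=16 kN/m over full span:
  y_2 = -wx²(L-x)²/(24EI) = -16·4²·(8-4)²/(24·2000) = -32/375 m
Load 3 — point force P=-8 kN at a=24/5 m (b=L-a=16/5):
  y_3 = -Pb²x²(3aL-(3a+b)x)/(6L³EI)  [x≤a] = -(-8)·(16/5)²·4²·(3·(24/5)·8-(3·(24/5)+(16/5))·4)/(6·8³·2000) = 448/46875 m
Load 4 — applied couple M₀=11 kN·m at a=16/5 m (b=L-a=24/5):
  y_4 = (R_Ax³/6 - M_Ax²/2 - M₀(x-a)²/2)/EI  [x>a] with R_A=99/50, M_A=33/25 = ((99/50)·4³/6 - (33/25)·4²/2 - 11·(4-(16/5))²/2)/2000 = 11/3125 m
Superposition: y = Σ y_i = -4012/46875 m ≈ -0.085589 m

y(4) = -4012/46875 m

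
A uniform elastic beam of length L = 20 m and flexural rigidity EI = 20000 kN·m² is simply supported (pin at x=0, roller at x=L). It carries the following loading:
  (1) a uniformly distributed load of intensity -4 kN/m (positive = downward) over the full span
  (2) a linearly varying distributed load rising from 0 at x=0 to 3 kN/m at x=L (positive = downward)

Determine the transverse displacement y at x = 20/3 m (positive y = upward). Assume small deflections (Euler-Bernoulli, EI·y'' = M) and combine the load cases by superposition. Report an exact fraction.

y(20/3) = 56/243 m

Load 1 — uniform load w=-4 kN/m over full span:
  y_1 = -wx(L³-2Lx²+x³)/(24EI) = -(-4)·(20/3)·(20³-2·20·(20/3)²+(20/3)³)/(24·20000) = 88/243 m
Load 2 — triangular load w₀=3 kN/m (0→w₀ over full span):
  y_2 = -w₀x(7L⁴-10L²x²+3x⁴)/(360LEI) = -3·(20/3)·(7·20⁴-10·20²·(20/3)²+3·(20/3)⁴)/(360·20·20000) = -32/243 m
Superposition: y = Σ y_i = 56/243 m ≈ 0.230453 m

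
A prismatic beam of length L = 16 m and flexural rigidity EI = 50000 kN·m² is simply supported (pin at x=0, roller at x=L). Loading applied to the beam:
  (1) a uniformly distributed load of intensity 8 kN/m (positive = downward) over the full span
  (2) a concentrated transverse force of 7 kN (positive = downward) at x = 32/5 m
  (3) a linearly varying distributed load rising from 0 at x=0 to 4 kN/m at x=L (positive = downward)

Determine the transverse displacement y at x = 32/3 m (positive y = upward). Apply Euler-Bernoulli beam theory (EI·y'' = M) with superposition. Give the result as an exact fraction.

Load 1 — uniform load w=8 kN/m over full span:
  y_1 = -wx(L³-2Lx²+x³)/(24EI) = -8·(32/3)·(16³-2·16·(32/3)²+(32/3)³)/(24·50000) = -90112/759375 m
Load 2 — point force P=7 kN at a=32/5 m (b=L-a=48/5):
  y_2 = -Pa(L-x)(2Lx-a²-x²)/(6LEI)  [x>a] = -7·(32/5)·(16-(32/3))·(2·16·(32/3)-(32/5)²-(32/3)²)/(6·16·50000) = -293888/31640625 m
Load 3 — triangular load w₀=4 kN/m (0→w₀ over full span):
  y_3 = -w₀x(7L⁴-10L²x²+3x⁴)/(360LEI) = -4·(32/3)·(7·16⁴-10·16²·(32/3)²+3·(32/3)⁴)/(360·16·50000) = -69632/2278125 m
Superposition: y = Σ y_i = -45140992/284765625 m ≈ -0.158520 m

y(32/3) = -45140992/284765625 m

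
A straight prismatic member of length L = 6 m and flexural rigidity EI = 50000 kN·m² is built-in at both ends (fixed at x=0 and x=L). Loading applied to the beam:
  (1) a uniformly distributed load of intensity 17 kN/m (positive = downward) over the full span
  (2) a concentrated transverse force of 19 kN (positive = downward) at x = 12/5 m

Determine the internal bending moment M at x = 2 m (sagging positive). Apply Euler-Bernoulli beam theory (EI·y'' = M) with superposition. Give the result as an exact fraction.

M(2) = 3151/125 kN·m

Load 1 — uniform load w=17 kN/m over full span:
  M_1 = wLx/2 - wL²/12 - wx²/2 = 17·6·2/2 - 17·6²/12 - 17·2²/2 = 17 kN·m
Load 2 — point force P=19 kN at a=12/5 m (b=L-a=18/5):
  M_2 = Pb²(3a+b)x/L³ - Pab²/L²  [x≤a] = 19·(18/5)²·(3·(12/5)+(18/5))·2/6³ - 19·(12/5)·(18/5)²/6² = 1026/125 kN·m
Superposition: M = Σ M_i = 3151/125 kN·m ≈ 25.208000 kN·m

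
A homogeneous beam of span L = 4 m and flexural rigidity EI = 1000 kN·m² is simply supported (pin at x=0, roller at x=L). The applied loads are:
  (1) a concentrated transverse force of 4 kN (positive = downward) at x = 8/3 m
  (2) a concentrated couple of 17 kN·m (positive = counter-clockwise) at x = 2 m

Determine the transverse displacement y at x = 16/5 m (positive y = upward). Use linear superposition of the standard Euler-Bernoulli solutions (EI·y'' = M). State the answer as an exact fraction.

y(16/5) = -5209/5062500 m

Load 1 — point force P=4 kN at a=8/3 m (b=L-a=4/3):
  y_1 = -Pa(L-x)(2Lx-a²-x²)/(6LEI)  [x>a] = -4·(8/3)·(4-(16/5))·(2·4·(16/5)-(8/3)²-(16/5)²)/(6·4·1000) = -3712/1265625 m
Load 2 — applied couple M₀=17 kN·m at a=2 m (b=L-a=2):
  y_2 = (M₀x³/(6L)-M₀(x-a)²/2+C₁x)/EI  [x>a] with C₁=M₀(3b²-L²)/(6L)=-17/6 = (17·(16/5)³/(6·4)-17·((16/5)-2)²/2+(-17/6)·(16/5))/1000 = 119/62500 m
Superposition: y = Σ y_i = -5209/5062500 m ≈ -0.001029 m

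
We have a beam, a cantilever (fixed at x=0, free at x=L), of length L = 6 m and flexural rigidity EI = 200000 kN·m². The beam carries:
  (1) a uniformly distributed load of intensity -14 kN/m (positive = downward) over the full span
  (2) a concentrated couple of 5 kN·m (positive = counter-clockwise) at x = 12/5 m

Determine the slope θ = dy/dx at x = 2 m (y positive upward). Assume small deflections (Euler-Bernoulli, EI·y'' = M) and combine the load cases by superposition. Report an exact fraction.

θ(2) = 547/300000 rad

Load 1 — uniform load w=-14 kN/m over full span:
  θ_1 = -wx(x²-3Lx+3L²)/(6EI) = -(-14)·2·(2²-3·6·2+3·6²)/(6·200000) = 133/75000 rad
Load 2 — applied couple M₀=5 kN·m at a=12/5 m (b=L-a=18/5):
  θ_2 = M₀x/EI  [x≤a] = 5·2/200000 = 1/20000 rad
Superposition: θ = Σ θ_i = 547/300000 rad ≈ 0.001823 rad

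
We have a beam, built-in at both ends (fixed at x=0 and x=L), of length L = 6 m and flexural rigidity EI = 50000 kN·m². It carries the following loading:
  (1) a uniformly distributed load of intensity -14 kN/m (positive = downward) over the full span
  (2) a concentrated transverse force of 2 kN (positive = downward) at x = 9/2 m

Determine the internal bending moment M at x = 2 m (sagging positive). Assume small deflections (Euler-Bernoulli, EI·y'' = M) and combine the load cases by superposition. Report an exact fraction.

Load 1 — uniform load w=-14 kN/m over full span:
  M_1 = wLx/2 - wL²/12 - wx²/2 = (-14)·6·2/2 - (-14)·6²/12 - (-14)·2²/2 = -14 kN·m
Load 2 — point force P=2 kN at a=9/2 m (b=L-a=3/2):
  M_2 = Pb²(3a+b)x/L³ - Pab²/L²  [x≤a] = 2·(3/2)²·(3·(9/2)+(3/2))·2/6³ - 2·(9/2)·(3/2)²/6² = 1/16 kN·m
Superposition: M = Σ M_i = -223/16 kN·m ≈ -13.937500 kN·m

M(2) = -223/16 kN·m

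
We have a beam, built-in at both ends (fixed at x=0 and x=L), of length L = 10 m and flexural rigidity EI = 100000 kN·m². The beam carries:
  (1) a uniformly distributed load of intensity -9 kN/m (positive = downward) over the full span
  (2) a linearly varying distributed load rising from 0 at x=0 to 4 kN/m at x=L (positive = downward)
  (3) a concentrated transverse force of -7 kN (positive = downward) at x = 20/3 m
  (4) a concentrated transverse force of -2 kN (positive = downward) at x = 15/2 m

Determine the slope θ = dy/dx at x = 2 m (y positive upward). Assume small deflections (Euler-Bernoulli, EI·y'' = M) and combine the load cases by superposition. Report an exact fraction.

θ(2) = 35131/54000000 rad

Load 1 — uniform load w=-9 kN/m over full span:
  θ_1 = -wx(L-x)(L-2x)/(12EI) = -(-9)·2·(10-2)·(10-2·2)/(12·100000) = 9/12500 rad
Load 2 — triangular load w₀=4 kN/m (0→w₀ over full span):
  θ_2 = -w₀(2x(L-x)(L-2x)(x+2L)+x²(L-x)²)/(120LEI) = -4·(2·2·(10-2)·(10-2·2)·(2+2·10)+2²·(10-2)²)/(120·10·100000) = -7/46875 rad
Load 3 — point force P=-7 kN at a=20/3 m (b=L-a=10/3):
  θ_3 = -Pb²x(2aL-(3a+b)x)/(2L³EI)  [x≤a] = -(-7)·(10/3)²·2·(2·(20/3)·10-(3·(20/3)+(10/3))·2)/(2·10³·100000) = 91/1350000 rad
Load 4 — point force P=-2 kN at a=15/2 m (b=L-a=5/2):
  θ_4 = -Pb²x(2aL-(3a+b)x)/(2L³EI)  [x≤a] = -(-2)·(5/2)²·2·(2·(15/2)·10-(3·(15/2)+(5/2))·2)/(2·10³·100000) = 1/80000 rad
Superposition: θ = Σ θ_i = 35131/54000000 rad ≈ 0.000651 rad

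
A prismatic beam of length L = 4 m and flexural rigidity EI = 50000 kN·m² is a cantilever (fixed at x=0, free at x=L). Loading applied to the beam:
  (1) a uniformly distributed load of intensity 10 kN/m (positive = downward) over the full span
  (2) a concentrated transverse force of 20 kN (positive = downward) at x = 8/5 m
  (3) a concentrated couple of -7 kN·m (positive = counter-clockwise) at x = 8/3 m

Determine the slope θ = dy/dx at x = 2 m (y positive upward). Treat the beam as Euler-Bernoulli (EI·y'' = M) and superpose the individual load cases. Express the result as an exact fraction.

Load 1 — uniform load w=10 kN/m over full span:
  θ_1 = -wx(x²-3Lx+3L²)/(6EI) = -10·2·(2²-3·4·2+3·4²)/(6·50000) = -7/3750 rad
Load 2 — point force P=20 kN at a=8/5 m (b=L-a=12/5):
  θ_2 = -Pa²/(2EI)  [x>a] = -20·(8/5)²/(2·50000) = -8/15625 rad
Load 3 — applied couple M₀=-7 kN·m at a=8/3 m (b=L-a=4/3):
  θ_3 = M₀x/EI  [x≤a] = (-7)·2/50000 = -7/25000 rad
Superposition: θ = Σ θ_i = -997/375000 rad ≈ -0.002659 rad

θ(2) = -997/375000 rad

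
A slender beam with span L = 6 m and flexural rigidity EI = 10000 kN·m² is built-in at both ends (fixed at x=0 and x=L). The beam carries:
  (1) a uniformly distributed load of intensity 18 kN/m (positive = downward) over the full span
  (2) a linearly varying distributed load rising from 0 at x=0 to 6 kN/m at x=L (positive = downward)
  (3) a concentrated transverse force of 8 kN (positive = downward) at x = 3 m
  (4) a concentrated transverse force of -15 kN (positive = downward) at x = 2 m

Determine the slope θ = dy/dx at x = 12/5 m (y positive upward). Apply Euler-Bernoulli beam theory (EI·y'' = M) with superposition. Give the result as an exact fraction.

θ(12/5) = -6357/3125000 rad

Load 1 — uniform load w=18 kN/m over full span:
  θ_1 = -wx(L-x)(L-2x)/(12EI) = -18·(12/5)·(6-(12/5))·(6-2·(12/5))/(12·10000) = -243/156250 rad
Load 2 — triangular load w₀=6 kN/m (0→w₀ over full span):
  θ_2 = -w₀(2x(L-x)(L-2x)(x+2L)+x²(L-x)²)/(120LEI) = -6·(2·(12/5)·(6-(12/5))·(6-2·(12/5))·((12/5)+2·6)+(12/5)²·(6-(12/5))²)/(120·6·10000) = -243/781250 rad
Load 3 — point force P=8 kN at a=3 m (b=L-a=3):
  θ_3 = -Pb²x(2aL-(3a+b)x)/(2L³EI)  [x≤a] = -8·3²·(12/5)·(2·3·6-(3·3+3)·(12/5))/(2·6³·10000) = -9/31250 rad
Load 4 — point force P=-15 kN at a=2 m (b=L-a=4):
  θ_4 = Pa²(L-x)(2bL-(3b+a)(L-x))/(2L³EI)  [x>a] = (-15)·2²·(6-(12/5))·(2·4·6-(3·4+2)·(6-(12/5)))/(2·6³·10000) = 3/25000 rad
Superposition: θ = Σ θ_i = -6357/3125000 rad ≈ -0.002034 rad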